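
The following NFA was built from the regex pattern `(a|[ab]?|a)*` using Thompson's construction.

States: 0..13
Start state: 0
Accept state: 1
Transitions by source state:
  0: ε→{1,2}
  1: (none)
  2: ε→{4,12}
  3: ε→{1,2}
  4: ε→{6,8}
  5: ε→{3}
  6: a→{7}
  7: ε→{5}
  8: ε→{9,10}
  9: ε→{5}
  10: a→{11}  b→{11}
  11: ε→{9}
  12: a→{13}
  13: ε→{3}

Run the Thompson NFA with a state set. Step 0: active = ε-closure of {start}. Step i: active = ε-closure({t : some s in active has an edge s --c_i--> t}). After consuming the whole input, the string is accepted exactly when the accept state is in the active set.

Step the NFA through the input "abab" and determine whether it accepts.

Answer: ACCEPT

Steps:
initial (ε-close {0}): {0,1,2,3,4,5,6,8,9,10,12}
'a' @ 1: {1,2,3,4,5,6,7,8,9,10,11,12,13}  (accept∈set)
'b' @ 2: {1,2,3,4,5,6,8,9,10,11,12}  (accept∈set)
'a' @ 3: {1,2,3,4,5,6,7,8,9,10,11,12,13}  (accept∈set)
'b' @ 4: {1,2,3,4,5,6,8,9,10,11,12}  (accept∈set)
final: {1,2,3,4,5,6,8,9,10,11,12}; accept 1 in set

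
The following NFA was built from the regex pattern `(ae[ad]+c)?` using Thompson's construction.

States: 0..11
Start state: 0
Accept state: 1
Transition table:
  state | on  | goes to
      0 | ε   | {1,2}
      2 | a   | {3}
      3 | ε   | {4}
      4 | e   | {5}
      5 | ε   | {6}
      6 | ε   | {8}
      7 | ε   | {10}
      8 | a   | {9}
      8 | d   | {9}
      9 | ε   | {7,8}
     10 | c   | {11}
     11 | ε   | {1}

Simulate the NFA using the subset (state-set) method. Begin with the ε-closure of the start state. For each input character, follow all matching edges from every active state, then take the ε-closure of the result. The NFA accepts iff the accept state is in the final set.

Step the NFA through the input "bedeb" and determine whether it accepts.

start: ε-closure({0}) = {0,1,2}
'b' @ 1: {}  — dead — no transitions
rest 'edeb' ignored (set empty)
after full input: {}  (accept=1 not in)

Answer: REJECT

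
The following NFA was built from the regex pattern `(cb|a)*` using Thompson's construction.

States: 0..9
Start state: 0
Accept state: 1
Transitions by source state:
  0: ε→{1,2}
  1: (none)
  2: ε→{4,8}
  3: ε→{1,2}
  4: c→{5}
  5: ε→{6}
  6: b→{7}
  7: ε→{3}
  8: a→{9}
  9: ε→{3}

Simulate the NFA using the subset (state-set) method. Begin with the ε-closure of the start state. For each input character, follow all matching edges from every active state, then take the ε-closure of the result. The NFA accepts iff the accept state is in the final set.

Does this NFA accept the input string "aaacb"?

Answer: ACCEPT

Steps:
initial (ε-close {0}): {0,1,2,4,8}
'a' @ 1: {1,2,3,4,8,9}  [accepting]
'a' @ 2: {1,2,3,4,8,9}  [accepting]
'a' @ 3: {1,2,3,4,8,9}  [accepting]
'c' @ 4: {5,6}
'b' @ 5: {1,2,3,4,7,8}  [accepting]
final: {1,2,3,4,7,8}; accept 1 in set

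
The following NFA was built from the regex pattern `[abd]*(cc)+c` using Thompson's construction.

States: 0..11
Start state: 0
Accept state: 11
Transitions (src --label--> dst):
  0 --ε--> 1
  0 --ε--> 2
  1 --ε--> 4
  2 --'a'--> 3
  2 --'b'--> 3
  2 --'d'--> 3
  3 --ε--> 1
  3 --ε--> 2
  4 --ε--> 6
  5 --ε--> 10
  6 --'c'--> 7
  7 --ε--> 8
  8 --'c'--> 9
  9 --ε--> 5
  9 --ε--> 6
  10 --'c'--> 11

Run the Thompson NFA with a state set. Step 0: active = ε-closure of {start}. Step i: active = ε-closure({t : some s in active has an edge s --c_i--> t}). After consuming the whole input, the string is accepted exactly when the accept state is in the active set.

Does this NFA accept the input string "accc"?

start: ε-closure({0}) = {0,1,2,4,6}
'a' @ 1: {1,2,3,4,6}
'c' @ 2: {7,8}
'c' @ 3: {5,6,9,10}
'c' @ 4: {7,8,11}  [accepting]
after full input: {7,8,11}  (accept=11 in)

Answer: ACCEPT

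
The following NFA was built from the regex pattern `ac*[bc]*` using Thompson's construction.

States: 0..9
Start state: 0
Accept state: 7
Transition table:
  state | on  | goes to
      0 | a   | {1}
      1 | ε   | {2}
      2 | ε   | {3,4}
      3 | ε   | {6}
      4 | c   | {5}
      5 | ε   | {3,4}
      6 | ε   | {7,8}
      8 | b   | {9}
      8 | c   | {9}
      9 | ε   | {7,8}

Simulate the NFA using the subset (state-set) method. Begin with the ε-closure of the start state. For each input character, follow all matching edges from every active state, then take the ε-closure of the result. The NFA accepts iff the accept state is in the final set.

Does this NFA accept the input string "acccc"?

start: ε-closure({0}) = {0}
'a' @ 1: {1,2,3,4,6,7,8}  ✓accept
'c' @ 2: {3,4,5,6,7,8,9}  ✓accept
'c' @ 3: {3,4,5,6,7,8,9}  ✓accept
'c' @ 4: {3,4,5,6,7,8,9}  ✓accept
'c' @ 5: {3,4,5,6,7,8,9}  ✓accept
final: {3,4,5,6,7,8,9}; accept 7 in set

Answer: ACCEPT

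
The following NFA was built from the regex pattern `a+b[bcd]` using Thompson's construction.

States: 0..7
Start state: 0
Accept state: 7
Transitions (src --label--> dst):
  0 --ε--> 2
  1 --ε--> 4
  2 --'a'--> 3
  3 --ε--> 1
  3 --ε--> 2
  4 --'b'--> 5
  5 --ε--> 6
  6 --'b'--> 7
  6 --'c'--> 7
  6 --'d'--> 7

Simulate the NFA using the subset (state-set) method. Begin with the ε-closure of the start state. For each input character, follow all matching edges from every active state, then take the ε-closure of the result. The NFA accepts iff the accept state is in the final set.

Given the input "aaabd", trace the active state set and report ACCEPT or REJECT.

initial (ε-close {0}): {0,2}
'a' @ 1: {1,2,3,4}
'a' @ 2: {1,2,3,4}
'a' @ 3: {1,2,3,4}
'b' @ 4: {5,6}
'd' @ 5: {7}  (accept∈set)
final: {7}; accept 7 in set

Answer: ACCEPT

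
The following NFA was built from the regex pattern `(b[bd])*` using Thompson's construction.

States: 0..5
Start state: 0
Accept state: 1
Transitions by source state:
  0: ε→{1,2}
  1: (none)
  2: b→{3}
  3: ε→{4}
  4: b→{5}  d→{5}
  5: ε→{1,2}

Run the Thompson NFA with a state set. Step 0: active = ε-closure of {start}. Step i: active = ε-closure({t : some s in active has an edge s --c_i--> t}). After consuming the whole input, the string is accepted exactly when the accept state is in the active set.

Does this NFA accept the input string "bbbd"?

Answer: ACCEPT

Derivation:
start: ε-closure({0}) = {0,1,2}
'b' @ 1: {3,4}
'b' @ 2: {1,2,5}  (accept∈set)
'b' @ 3: {3,4}
'd' @ 4: {1,2,5}  (accept∈set)
final: {1,2,5}; accept 1 in set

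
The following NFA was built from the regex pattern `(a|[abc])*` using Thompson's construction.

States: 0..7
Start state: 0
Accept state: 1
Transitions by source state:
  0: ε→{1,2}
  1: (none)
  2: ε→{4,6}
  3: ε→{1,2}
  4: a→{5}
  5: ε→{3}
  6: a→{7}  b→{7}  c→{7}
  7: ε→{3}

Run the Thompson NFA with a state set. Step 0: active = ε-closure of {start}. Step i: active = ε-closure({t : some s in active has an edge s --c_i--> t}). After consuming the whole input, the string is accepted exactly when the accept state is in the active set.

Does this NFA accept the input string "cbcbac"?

initial (ε-close {0}): {0,1,2,4,6}
'c' @ 1: {1,2,3,4,6,7}  [accepting]
'b' @ 2: {1,2,3,4,6,7}  [accepting]
'c' @ 3: {1,2,3,4,6,7}  [accepting]
'b' @ 4: {1,2,3,4,6,7}  [accepting]
'a' @ 5: {1,2,3,4,5,6,7}  [accepting]
'c' @ 6: {1,2,3,4,6,7}  [accepting]
end set {1,2,3,4,6,7} — state 1 in

Answer: ACCEPT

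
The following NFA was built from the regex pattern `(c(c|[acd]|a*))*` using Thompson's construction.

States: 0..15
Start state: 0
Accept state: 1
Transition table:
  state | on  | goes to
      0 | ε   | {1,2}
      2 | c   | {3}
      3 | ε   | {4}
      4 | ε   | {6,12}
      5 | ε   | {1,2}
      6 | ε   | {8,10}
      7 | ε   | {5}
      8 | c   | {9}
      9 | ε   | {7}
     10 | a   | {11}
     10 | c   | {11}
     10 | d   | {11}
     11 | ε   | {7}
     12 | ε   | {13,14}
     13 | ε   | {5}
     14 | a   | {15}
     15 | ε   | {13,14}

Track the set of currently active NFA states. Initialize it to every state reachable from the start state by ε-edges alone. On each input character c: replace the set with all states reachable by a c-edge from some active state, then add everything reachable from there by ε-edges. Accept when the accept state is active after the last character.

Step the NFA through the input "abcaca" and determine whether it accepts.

S₀ = ε-closure({0}) = {0,1,2}
'a' @ 1: {}  — state set empty
rest 'bcaca' ignored (set empty)
final: {}; accept 1 not in set

Answer: REJECT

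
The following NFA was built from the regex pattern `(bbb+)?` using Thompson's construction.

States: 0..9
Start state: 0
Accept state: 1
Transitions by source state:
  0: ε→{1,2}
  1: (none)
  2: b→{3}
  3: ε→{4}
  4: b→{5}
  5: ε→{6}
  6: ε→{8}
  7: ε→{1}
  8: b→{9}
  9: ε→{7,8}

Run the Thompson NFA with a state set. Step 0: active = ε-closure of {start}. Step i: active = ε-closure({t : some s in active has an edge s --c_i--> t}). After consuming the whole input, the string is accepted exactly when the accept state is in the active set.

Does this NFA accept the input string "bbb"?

Answer: ACCEPT

Derivation:
initial (ε-close {0}): {0,1,2}
'b' @ 1: {3,4}
'b' @ 2: {5,6,8}
'b' @ 3: {1,7,8,9}  (accept∈set)
end set {1,7,8,9} — state 1 in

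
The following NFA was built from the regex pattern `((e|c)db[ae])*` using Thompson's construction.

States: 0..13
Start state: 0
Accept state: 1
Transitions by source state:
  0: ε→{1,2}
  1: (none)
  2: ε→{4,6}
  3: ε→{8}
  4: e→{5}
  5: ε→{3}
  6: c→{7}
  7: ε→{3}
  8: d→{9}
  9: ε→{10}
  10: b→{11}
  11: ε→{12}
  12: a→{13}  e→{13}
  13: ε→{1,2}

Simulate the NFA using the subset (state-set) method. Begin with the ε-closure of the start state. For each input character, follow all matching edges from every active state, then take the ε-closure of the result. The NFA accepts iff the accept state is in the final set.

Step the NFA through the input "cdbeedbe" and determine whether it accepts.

Answer: ACCEPT

Trace:
start: ε-closure({0}) = {0,1,2,4,6}
'c' @ 1: {3,7,8}
'd' @ 2: {9,10}
'b' @ 3: {11,12}
'e' @ 4: {1,2,4,6,13}  [accepting]
'e' @ 5: {3,5,8}
'd' @ 6: {9,10}
'b' @ 7: {11,12}
'e' @ 8: {1,2,4,6,13}  [accepting]
final: {1,2,4,6,13}; accept 1 in set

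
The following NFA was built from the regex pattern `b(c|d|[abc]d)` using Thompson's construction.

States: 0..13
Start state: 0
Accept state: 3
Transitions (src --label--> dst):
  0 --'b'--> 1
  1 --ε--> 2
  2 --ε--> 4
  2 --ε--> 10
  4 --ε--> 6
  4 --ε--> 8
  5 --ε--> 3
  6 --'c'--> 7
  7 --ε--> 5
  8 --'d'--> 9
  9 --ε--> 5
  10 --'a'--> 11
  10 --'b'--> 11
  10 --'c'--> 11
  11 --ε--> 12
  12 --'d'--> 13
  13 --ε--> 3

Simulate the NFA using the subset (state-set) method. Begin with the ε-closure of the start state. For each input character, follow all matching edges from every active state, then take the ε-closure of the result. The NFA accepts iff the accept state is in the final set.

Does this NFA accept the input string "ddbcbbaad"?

Answer: REJECT

Steps:
initial (ε-close {0}): {0}
'd' @ 1: {}  — state set empty
rest 'dbcbbaad' ignored (set empty)
end set {} — state 3 not in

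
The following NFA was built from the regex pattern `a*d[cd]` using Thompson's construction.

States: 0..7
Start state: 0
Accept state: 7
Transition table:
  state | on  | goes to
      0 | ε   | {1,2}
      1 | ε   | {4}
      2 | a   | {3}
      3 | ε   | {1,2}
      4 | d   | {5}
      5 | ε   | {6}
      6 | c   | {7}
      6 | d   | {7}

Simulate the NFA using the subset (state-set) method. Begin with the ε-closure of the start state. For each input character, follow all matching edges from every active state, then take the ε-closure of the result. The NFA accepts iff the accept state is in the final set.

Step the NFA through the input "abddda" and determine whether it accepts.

start: ε-closure({0}) = {0,1,2,4}
'a' @ 1: {1,2,3,4}
'b' @ 2: {}  — no active states
rest 'ddda' ignored (set empty)
end set {} — state 7 not in

Answer: REJECT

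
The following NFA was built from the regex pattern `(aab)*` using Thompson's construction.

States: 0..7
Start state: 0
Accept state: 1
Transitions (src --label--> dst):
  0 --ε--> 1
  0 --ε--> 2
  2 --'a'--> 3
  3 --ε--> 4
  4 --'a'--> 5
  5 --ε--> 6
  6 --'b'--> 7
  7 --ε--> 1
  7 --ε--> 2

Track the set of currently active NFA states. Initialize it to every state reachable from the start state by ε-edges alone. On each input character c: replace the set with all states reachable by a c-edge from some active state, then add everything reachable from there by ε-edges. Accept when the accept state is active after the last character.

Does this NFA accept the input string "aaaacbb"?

start: ε-closure({0}) = {0,1,2}
'a' @ 1: {3,4}
'a' @ 2: {5,6}
'a' @ 3: {}  — state set empty
rest 'acbb' ignored (set empty)
final: {}; accept 1 not in set

Answer: REJECT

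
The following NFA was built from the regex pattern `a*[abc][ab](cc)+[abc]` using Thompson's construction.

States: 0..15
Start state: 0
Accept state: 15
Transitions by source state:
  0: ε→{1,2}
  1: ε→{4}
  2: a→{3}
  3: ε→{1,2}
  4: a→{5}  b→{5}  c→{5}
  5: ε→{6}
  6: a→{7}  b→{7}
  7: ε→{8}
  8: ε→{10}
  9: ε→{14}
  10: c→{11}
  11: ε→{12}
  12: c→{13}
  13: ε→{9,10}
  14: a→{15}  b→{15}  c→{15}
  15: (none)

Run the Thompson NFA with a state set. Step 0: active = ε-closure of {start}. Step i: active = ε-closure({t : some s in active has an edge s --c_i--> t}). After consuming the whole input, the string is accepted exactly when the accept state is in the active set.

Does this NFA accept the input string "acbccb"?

initial (ε-close {0}): {0,1,2,4}
'a' @ 1: {1,2,3,4,5,6}
'c' @ 2: {5,6}
'b' @ 3: {7,8,10}
'c' @ 4: {11,12}
'c' @ 5: {9,10,13,14}
'b' @ 6: {15}  [accepting]
end set {15} — state 15 in

Answer: ACCEPT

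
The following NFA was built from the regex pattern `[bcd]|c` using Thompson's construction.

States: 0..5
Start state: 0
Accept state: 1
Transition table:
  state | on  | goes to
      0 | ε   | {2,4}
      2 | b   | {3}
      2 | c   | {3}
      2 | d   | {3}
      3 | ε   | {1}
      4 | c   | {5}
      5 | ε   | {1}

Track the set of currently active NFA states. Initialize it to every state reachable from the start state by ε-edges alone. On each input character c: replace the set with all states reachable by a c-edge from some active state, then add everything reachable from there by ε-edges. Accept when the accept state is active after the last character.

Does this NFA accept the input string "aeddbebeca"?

S₀ = ε-closure({0}) = {0,2,4}
'a' @ 1: {}  — state set empty
rest 'eddbebeca' ignored (set empty)
end set {} — state 1 not in

Answer: REJECT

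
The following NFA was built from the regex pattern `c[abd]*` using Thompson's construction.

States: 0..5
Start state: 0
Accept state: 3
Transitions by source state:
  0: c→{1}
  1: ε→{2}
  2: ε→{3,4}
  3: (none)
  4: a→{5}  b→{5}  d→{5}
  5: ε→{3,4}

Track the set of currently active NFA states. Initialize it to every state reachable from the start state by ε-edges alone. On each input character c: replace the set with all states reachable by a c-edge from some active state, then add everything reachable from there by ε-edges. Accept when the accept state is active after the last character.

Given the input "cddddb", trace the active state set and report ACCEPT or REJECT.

start: ε-closure({0}) = {0}
'c' @ 1: {1,2,3,4}  ✓accept
'd' @ 2: {3,4,5}  ✓accept
'd' @ 3: {3,4,5}  ✓accept
'd' @ 4: {3,4,5}  ✓accept
'd' @ 5: {3,4,5}  ✓accept
'b' @ 6: {3,4,5}  ✓accept
after full input: {3,4,5}  (accept=3 in)

Answer: ACCEPT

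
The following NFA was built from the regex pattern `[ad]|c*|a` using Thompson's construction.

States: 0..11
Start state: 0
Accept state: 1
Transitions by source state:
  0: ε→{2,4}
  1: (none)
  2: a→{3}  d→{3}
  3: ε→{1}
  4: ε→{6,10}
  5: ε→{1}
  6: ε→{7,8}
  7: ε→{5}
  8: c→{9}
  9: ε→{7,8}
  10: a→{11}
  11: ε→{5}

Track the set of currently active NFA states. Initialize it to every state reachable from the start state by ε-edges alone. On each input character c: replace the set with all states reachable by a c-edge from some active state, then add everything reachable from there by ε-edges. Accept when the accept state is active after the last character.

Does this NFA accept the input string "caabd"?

Answer: REJECT

Trace:
initial (ε-close {0}): {0,1,2,4,5,6,7,8,10}
'c' @ 1: {1,5,7,8,9}  (accept∈set)
'a' @ 2: {}  — dead — no transitions
rest 'abd' ignored (set empty)
after full input: {}  (accept=1 not in)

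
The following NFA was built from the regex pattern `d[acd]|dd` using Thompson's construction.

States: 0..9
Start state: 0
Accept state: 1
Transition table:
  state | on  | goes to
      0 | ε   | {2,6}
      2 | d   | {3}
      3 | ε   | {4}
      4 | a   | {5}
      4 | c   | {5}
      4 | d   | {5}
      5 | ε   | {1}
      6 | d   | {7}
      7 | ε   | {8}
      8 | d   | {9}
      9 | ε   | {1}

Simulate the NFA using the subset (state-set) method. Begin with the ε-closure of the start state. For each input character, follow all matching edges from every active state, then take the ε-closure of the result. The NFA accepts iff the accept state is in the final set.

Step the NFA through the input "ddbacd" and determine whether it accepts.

Answer: REJECT

Steps:
start: ε-closure({0}) = {0,2,6}
'd' @ 1: {3,4,7,8}
'd' @ 2: {1,5,9}  ✓accept
'b' @ 3: {}  — state set empty
rest 'acd' ignored (set empty)
final: {}; accept 1 not in set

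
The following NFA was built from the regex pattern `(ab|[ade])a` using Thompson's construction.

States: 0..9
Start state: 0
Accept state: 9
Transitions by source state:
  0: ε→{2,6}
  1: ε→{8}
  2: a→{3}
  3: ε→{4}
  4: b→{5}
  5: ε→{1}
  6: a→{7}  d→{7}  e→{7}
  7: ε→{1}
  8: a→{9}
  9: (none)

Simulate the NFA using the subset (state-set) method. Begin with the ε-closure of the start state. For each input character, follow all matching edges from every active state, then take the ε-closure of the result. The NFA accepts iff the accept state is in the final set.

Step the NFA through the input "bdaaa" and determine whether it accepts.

Answer: REJECT

Derivation:
start: ε-closure({0}) = {0,2,6}
'b' @ 1: {}  — dead — no transitions
rest 'daaa' ignored (set empty)
final: {}; accept 9 not in set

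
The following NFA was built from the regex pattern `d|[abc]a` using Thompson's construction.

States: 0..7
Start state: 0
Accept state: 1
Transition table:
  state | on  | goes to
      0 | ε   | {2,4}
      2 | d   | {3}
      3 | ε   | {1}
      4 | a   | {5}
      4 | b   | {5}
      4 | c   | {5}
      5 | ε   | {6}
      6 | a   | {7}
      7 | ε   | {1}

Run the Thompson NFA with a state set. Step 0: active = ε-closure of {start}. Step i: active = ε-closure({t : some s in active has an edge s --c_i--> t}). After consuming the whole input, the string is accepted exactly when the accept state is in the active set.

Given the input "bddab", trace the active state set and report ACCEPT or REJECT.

Answer: REJECT

Derivation:
initial (ε-close {0}): {0,2,4}
'b' @ 1: {5,6}
'd' @ 2: {}  — dead — no transitions
rest 'dab' ignored (set empty)
after full input: {}  (accept=1 not in)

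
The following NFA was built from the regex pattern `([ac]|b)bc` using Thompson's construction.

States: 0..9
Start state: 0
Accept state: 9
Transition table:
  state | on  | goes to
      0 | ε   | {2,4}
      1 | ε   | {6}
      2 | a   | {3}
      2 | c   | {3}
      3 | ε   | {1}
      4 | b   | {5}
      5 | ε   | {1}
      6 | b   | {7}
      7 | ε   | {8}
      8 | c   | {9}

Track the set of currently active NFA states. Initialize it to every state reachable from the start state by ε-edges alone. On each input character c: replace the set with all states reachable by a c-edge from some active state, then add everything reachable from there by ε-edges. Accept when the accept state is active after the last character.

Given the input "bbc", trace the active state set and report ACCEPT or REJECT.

initial (ε-close {0}): {0,2,4}
'b' @ 1: {1,5,6}
'b' @ 2: {7,8}
'c' @ 3: {9}  (accept∈set)
end set {9} — state 9 in

Answer: ACCEPT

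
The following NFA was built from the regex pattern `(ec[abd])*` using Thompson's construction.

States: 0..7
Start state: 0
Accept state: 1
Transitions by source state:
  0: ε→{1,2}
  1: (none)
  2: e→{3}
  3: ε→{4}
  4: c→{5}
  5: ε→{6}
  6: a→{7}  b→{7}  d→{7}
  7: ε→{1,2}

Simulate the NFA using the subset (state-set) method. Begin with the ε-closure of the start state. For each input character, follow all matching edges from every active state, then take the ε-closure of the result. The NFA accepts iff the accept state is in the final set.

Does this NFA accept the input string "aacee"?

Answer: REJECT

Derivation:
start: ε-closure({0}) = {0,1,2}
'a' @ 1: {}  — dead — no transitions
rest 'acee' ignored (set empty)
after full input: {}  (accept=1 not in)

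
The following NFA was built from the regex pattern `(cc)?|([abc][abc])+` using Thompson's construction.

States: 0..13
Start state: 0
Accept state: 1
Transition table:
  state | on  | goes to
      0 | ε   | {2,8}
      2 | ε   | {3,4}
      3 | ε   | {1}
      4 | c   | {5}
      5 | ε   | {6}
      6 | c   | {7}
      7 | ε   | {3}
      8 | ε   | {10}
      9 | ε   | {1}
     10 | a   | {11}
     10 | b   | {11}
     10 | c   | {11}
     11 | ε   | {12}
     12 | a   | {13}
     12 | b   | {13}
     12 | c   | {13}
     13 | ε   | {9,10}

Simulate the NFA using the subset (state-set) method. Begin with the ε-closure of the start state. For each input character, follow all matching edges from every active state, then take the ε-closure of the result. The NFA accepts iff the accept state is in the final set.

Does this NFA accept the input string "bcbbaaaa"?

Answer: ACCEPT

Trace:
initial (ε-close {0}): {0,1,2,3,4,8,10}
'b' @ 1: {11,12}
'c' @ 2: {1,9,10,13}  (accept∈set)
'b' @ 3: {11,12}
'b' @ 4: {1,9,10,13}  (accept∈set)
'a' @ 5: {11,12}
'a' @ 6: {1,9,10,13}  (accept∈set)
'a' @ 7: {11,12}
'a' @ 8: {1,9,10,13}  (accept∈set)
end set {1,9,10,13} — state 1 in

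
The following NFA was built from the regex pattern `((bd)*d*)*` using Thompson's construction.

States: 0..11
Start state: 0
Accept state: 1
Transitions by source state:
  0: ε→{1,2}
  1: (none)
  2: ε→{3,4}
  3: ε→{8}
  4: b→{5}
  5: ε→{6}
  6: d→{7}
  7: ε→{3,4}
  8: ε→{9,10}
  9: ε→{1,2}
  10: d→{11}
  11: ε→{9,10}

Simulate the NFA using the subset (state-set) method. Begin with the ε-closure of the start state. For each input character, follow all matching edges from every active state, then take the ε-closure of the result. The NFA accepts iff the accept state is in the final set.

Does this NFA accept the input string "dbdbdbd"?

Answer: ACCEPT

Derivation:
initial (ε-close {0}): {0,1,2,3,4,8,9,10}
'd' @ 1: {1,2,3,4,8,9,10,11}  [accepting]
'b' @ 2: {5,6}
'd' @ 3: {1,2,3,4,7,8,9,10}  [accepting]
'b' @ 4: {5,6}
'd' @ 5: {1,2,3,4,7,8,9,10}  [accepting]
'b' @ 6: {5,6}
'd' @ 7: {1,2,3,4,7,8,9,10}  [accepting]
after full input: {1,2,3,4,7,8,9,10}  (accept=1 in)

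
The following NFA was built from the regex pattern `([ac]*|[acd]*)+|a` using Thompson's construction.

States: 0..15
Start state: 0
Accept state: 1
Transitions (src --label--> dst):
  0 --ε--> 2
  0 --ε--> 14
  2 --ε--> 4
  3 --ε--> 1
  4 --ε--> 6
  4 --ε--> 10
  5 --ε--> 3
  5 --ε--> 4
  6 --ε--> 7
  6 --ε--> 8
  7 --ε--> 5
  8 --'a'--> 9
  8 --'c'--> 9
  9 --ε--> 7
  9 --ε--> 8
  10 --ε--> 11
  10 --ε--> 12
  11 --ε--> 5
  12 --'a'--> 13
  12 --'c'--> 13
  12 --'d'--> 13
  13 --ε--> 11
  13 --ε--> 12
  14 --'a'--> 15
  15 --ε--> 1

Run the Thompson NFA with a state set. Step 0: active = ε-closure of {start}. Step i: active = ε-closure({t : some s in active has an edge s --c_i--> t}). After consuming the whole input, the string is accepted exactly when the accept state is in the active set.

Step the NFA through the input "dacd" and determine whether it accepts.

initial (ε-close {0}): {0,1,2,3,4,5,6,7,8,10,11,12,14}
'd' @ 1: {1,3,4,5,6,7,8,10,11,12,13}  (accept∈set)
'a' @ 2: {1,3,4,5,6,7,8,9,10,11,12,13}  (accept∈set)
'c' @ 3: {1,3,4,5,6,7,8,9,10,11,12,13}  (accept∈set)
'd' @ 4: {1,3,4,5,6,7,8,10,11,12,13}  (accept∈set)
after full input: {1,3,4,5,6,7,8,10,11,12,13}  (accept=1 in)

Answer: ACCEPT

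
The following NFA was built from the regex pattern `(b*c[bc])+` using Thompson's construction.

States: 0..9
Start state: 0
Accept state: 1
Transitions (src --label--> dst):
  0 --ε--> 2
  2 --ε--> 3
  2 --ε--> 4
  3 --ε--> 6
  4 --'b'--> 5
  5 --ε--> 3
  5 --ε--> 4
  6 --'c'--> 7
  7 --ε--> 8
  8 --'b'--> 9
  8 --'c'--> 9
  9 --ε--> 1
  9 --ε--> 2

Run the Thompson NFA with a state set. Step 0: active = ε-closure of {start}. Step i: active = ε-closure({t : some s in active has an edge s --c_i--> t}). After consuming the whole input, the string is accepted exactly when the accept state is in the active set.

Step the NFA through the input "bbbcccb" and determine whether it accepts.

initial (ε-close {0}): {0,2,3,4,6}
'b' @ 1: {3,4,5,6}
'b' @ 2: {3,4,5,6}
'b' @ 3: {3,4,5,6}
'c' @ 4: {7,8}
'c' @ 5: {1,2,3,4,6,9}  ✓accept
'c' @ 6: {7,8}
'b' @ 7: {1,2,3,4,6,9}  ✓accept
final: {1,2,3,4,6,9}; accept 1 in set

Answer: ACCEPT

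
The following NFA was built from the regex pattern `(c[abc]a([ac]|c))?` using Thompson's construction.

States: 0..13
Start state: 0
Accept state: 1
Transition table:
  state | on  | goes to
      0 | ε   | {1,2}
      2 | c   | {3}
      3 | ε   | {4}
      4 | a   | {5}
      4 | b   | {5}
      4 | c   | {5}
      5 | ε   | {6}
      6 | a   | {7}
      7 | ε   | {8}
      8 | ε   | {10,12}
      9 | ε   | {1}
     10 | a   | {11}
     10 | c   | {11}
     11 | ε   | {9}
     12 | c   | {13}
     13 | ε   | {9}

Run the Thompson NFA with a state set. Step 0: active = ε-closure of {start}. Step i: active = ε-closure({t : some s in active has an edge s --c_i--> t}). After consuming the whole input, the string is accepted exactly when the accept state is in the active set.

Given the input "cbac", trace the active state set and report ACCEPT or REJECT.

S₀ = ε-closure({0}) = {0,1,2}
'c' @ 1: {3,4}
'b' @ 2: {5,6}
'a' @ 3: {7,8,10,12}
'c' @ 4: {1,9,11,13}  (accept∈set)
final: {1,9,11,13}; accept 1 in set

Answer: ACCEPT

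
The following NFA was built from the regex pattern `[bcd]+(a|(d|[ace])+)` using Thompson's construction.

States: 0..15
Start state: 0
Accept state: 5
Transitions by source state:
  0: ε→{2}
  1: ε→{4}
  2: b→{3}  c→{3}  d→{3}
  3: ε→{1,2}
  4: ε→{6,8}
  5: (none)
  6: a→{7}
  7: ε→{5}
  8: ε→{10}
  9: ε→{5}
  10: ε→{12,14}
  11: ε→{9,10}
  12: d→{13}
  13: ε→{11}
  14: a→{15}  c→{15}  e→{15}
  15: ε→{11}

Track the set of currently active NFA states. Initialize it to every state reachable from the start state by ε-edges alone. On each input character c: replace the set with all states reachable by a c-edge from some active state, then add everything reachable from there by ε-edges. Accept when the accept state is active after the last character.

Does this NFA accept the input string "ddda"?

Answer: ACCEPT

Derivation:
initial (ε-close {0}): {0,2}
'd' @ 1: {1,2,3,4,6,8,10,12,14}
'd' @ 2: {1,2,3,4,5,6,8,9,10,11,12,13,14}  ✓accept
'd' @ 3: {1,2,3,4,5,6,8,9,10,11,12,13,14}  ✓accept
'a' @ 4: {5,7,9,10,11,12,14,15}  ✓accept
end set {5,7,9,10,11,12,14,15} — state 5 in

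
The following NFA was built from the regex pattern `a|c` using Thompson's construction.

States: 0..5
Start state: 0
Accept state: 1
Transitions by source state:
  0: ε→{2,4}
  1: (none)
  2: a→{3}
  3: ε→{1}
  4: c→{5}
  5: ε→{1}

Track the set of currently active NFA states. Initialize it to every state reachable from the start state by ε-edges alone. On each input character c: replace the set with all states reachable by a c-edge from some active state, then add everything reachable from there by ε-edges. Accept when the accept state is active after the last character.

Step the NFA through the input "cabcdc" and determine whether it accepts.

S₀ = ε-closure({0}) = {0,2,4}
'c' @ 1: {1,5}  [accepting]
'a' @ 2: {}  — state set empty
rest 'bcdc' ignored (set empty)
end set {} — state 1 not in

Answer: REJECT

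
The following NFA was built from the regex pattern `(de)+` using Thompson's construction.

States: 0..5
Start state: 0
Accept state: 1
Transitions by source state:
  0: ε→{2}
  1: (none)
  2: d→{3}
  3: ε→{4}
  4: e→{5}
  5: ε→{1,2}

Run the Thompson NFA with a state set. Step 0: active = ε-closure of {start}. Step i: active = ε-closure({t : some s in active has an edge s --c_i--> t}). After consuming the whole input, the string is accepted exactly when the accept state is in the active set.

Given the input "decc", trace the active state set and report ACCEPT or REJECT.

initial (ε-close {0}): {0,2}
'd' @ 1: {3,4}
'e' @ 2: {1,2,5}  (accept∈set)
'c' @ 3: {}  — state set empty
rest 'c' ignored (set empty)
final: {}; accept 1 not in set

Answer: REJECT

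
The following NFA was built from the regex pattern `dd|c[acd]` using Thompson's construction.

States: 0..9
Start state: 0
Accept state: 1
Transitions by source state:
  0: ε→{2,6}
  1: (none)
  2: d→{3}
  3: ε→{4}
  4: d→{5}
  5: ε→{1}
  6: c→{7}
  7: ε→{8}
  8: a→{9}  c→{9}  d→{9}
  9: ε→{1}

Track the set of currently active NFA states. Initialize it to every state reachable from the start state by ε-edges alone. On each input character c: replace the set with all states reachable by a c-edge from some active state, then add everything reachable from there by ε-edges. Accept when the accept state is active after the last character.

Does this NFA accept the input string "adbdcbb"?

Answer: REJECT

Derivation:
initial (ε-close {0}): {0,2,6}
'a' @ 1: {}  — dead — no transitions
rest 'dbdcbb' ignored (set empty)
final: {}; accept 1 not in set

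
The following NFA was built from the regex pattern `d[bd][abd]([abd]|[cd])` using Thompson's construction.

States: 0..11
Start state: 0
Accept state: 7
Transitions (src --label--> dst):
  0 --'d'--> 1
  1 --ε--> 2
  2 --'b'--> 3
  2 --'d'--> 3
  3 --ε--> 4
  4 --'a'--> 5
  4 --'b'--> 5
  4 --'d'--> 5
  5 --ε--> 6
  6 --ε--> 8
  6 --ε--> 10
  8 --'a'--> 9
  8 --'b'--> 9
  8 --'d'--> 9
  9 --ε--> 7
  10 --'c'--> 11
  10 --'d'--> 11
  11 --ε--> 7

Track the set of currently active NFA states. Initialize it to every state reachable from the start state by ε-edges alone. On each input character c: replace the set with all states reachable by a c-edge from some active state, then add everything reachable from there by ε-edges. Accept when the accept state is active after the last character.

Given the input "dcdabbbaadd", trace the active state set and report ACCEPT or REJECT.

initial (ε-close {0}): {0}
'd' @ 1: {1,2}
'c' @ 2: {}  — no active states
rest 'dabbbaadd' ignored (set empty)
final: {}; accept 7 not in set

Answer: REJECT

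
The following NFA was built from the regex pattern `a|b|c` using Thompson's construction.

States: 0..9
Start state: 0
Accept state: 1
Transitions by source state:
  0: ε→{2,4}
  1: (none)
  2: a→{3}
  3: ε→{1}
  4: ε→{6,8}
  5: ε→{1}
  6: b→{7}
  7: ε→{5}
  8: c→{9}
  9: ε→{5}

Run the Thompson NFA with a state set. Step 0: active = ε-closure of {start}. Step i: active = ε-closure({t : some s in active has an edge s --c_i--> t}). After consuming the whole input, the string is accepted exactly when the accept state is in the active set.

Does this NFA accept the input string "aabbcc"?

start: ε-closure({0}) = {0,2,4,6,8}
'a' @ 1: {1,3}  [accepting]
'a' @ 2: {}  — no active states
rest 'bbcc' ignored (set empty)
end set {} — state 1 not in

Answer: REJECT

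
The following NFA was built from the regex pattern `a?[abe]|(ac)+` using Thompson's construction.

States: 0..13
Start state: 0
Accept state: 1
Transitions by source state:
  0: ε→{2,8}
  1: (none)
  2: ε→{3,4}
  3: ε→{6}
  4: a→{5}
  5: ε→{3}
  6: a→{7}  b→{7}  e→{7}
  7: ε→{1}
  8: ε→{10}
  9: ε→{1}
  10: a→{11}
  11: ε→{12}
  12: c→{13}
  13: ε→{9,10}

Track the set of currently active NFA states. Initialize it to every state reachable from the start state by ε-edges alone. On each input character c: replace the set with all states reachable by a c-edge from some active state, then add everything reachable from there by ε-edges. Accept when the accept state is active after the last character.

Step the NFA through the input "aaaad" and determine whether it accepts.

S₀ = ε-closure({0}) = {0,2,3,4,6,8,10}
'a' @ 1: {1,3,5,6,7,11,12}  [accepting]
'a' @ 2: {1,7}  [accepting]
'a' @ 3: {}  — no active states
rest 'ad' ignored (set empty)
after full input: {}  (accept=1 not in)

Answer: REJECT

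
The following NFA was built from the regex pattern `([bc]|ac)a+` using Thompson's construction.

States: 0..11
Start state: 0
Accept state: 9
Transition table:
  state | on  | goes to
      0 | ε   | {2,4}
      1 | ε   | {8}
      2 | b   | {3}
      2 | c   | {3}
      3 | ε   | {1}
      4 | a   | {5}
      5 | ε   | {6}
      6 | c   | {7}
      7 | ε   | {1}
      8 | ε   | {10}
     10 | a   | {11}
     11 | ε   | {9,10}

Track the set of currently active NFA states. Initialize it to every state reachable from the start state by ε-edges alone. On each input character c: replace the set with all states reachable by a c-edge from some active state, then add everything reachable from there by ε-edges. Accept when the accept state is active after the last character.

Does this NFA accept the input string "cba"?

Answer: REJECT

Steps:
start: ε-closure({0}) = {0,2,4}
'c' @ 1: {1,3,8,10}
'b' @ 2: {}  — no active states
rest 'a' ignored (set empty)
final: {}; accept 9 not in set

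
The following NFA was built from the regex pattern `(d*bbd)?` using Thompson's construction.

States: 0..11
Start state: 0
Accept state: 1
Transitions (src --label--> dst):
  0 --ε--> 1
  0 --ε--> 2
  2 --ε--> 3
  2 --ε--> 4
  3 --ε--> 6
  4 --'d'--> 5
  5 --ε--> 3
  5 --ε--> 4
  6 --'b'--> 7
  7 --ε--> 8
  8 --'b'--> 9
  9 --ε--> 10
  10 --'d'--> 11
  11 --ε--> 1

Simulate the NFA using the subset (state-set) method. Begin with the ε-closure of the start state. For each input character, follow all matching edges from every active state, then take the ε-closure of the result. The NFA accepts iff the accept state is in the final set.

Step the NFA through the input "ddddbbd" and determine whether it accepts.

Answer: ACCEPT

Trace:
start: ε-closure({0}) = {0,1,2,3,4,6}
'd' @ 1: {3,4,5,6}
'd' @ 2: {3,4,5,6}
'd' @ 3: {3,4,5,6}
'd' @ 4: {3,4,5,6}
'b' @ 5: {7,8}
'b' @ 6: {9,10}
'd' @ 7: {1,11}  ✓accept
end set {1,11} — state 1 in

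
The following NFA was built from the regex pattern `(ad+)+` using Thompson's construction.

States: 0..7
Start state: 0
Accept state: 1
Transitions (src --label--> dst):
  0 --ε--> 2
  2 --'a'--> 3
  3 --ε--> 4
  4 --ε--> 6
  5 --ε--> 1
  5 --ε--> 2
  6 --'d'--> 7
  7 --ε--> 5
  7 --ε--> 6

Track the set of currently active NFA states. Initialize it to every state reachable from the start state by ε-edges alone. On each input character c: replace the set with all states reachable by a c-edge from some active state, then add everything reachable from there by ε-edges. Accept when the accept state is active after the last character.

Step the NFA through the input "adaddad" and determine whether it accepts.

S₀ = ε-closure({0}) = {0,2}
'a' @ 1: {3,4,6}
'd' @ 2: {1,2,5,6,7}  ✓accept
'a' @ 3: {3,4,6}
'd' @ 4: {1,2,5,6,7}  ✓accept
'd' @ 5: {1,2,5,6,7}  ✓accept
'a' @ 6: {3,4,6}
'd' @ 7: {1,2,5,6,7}  ✓accept
after full input: {1,2,5,6,7}  (accept=1 in)

Answer: ACCEPT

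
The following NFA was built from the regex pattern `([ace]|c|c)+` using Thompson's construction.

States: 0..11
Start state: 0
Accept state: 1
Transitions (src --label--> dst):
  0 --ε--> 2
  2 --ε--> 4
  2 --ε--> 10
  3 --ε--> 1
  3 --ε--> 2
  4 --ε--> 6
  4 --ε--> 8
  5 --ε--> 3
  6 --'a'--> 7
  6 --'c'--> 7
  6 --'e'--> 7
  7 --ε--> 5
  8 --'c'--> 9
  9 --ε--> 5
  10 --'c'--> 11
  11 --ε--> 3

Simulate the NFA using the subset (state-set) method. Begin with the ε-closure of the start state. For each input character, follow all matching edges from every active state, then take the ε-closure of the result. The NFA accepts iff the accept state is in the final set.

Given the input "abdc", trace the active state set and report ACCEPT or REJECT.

Answer: REJECT

Steps:
S₀ = ε-closure({0}) = {0,2,4,6,8,10}
'a' @ 1: {1,2,3,4,5,6,7,8,10}  ✓accept
'b' @ 2: {}  — dead — no transitions
rest 'dc' ignored (set empty)
after full input: {}  (accept=1 not in)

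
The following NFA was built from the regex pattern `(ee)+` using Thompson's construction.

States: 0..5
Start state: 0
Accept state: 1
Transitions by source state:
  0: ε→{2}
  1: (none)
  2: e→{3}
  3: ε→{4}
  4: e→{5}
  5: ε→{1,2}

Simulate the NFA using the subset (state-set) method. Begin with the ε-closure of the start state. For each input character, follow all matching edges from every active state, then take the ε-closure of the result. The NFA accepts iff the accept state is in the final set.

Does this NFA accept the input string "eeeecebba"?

initial (ε-close {0}): {0,2}
'e' @ 1: {3,4}
'e' @ 2: {1,2,5}  [accepting]
'e' @ 3: {3,4}
'e' @ 4: {1,2,5}  [accepting]
'c' @ 5: {}  — no active states
rest 'ebba' ignored (set empty)
final: {}; accept 1 not in set

Answer: REJECT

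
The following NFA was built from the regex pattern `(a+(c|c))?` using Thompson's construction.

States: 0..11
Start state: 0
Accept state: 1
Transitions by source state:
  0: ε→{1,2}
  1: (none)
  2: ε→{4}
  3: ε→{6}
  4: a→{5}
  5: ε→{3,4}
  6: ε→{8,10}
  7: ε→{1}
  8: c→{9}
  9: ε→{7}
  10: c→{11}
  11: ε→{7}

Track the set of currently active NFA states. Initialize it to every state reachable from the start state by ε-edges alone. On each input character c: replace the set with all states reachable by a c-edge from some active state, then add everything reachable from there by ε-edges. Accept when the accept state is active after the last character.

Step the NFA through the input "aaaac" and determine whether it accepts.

Answer: ACCEPT

Steps:
initial (ε-close {0}): {0,1,2,4}
'a' @ 1: {3,4,5,6,8,10}
'a' @ 2: {3,4,5,6,8,10}
'a' @ 3: {3,4,5,6,8,10}
'a' @ 4: {3,4,5,6,8,10}
'c' @ 5: {1,7,9,11}  (accept∈set)
after full input: {1,7,9,11}  (accept=1 in)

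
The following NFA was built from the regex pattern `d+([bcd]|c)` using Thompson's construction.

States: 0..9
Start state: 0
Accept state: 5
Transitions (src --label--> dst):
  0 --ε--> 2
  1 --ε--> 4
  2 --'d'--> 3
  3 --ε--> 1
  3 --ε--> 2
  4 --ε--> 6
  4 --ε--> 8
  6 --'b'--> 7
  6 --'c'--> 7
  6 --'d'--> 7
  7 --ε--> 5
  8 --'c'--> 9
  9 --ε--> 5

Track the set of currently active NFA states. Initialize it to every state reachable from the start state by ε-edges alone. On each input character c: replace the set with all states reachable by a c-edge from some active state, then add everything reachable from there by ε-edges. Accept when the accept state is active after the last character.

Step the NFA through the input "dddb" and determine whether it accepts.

S₀ = ε-closure({0}) = {0,2}
'd' @ 1: {1,2,3,4,6,8}
'd' @ 2: {1,2,3,4,5,6,7,8}  (accept∈set)
'd' @ 3: {1,2,3,4,5,6,7,8}  (accept∈set)
'b' @ 4: {5,7}  (accept∈set)
end set {5,7} — state 5 in

Answer: ACCEPT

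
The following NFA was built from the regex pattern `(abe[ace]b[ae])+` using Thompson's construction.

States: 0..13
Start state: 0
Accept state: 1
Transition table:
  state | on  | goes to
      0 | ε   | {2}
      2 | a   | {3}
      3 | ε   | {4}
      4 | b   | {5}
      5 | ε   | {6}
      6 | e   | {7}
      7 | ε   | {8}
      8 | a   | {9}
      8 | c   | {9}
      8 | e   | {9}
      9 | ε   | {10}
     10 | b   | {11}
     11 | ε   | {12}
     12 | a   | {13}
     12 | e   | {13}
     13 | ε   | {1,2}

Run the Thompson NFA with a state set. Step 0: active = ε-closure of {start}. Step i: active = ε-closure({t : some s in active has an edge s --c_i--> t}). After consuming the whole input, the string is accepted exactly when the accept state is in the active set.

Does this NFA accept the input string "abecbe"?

Answer: ACCEPT

Steps:
start: ε-closure({0}) = {0,2}
'a' @ 1: {3,4}
'b' @ 2: {5,6}
'e' @ 3: {7,8}
'c' @ 4: {9,10}
'b' @ 5: {11,12}
'e' @ 6: {1,2,13}  (accept∈set)
final: {1,2,13}; accept 1 in set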